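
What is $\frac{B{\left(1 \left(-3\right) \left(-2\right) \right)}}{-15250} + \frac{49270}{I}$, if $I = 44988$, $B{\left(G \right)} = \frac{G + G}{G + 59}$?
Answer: $\frac{12209586911}{11148588750} \approx 1.0952$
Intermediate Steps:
$B{\left(G \right)} = \frac{2 G}{59 + G}$
$\frac{B{\left(1 \left(-3\right) \left(-2\right) \right)}}{-15250} + \frac{49270}{I} = \frac{2 \cdot 1 \left(-3\right) \left(-2\right) \frac{1}{59 + 1 \left(-3\right) \left(-2\right)}}{-15250} + \frac{49270}{44988} = \frac{2 \left(\left(-3\right) \left(-2\right)\right)}{59 - -6} \left(- \frac{1}{15250}\right) + 49270 \cdot \frac{1}{44988} = 2 \cdot 6 \frac{1}{59 + 6} \left(- \frac{1}{15250}\right) + \frac{24635}{22494} = 2 \cdot 6 \cdot \frac{1}{65} \left(- \frac{1}{15250}\right) + \frac{24635}{22494} = \frac{12}{65} \left(- \frac{1}{15250}\right) + \frac{24635}{22494} = - \frac{6}{495625} + \frac{24635}{22494} = \frac{12209586911}{11148588750}$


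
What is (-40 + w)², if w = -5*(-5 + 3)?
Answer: 900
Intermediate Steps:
w = 10 (w = -5*(-2) = 10)
(-40 + w)² = (-40 + 10)² = (-30)² = 900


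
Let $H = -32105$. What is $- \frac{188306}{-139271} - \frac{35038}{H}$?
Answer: $\frac{10925341428}{4471295455} \approx 2.4434$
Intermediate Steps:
$- \frac{188306}{-139271} - \frac{35038}{H} = - \frac{188306}{-139271} - \frac{35038}{-32105} = \left(-188306\right) \left(- \frac{1}{139271}\right) - - \frac{35038}{32105} = \frac{188306}{139271} + \frac{35038}{32105} = \frac{10925341428}{4471295455}$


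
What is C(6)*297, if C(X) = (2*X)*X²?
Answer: 128304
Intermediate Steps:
C(X) = 2*X³
C(6)*297 = (2*6³)*297 = (2*216)*297 = 432*297 = 128304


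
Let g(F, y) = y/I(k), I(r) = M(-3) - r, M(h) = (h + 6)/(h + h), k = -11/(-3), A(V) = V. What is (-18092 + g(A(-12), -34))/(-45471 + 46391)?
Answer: -56512/2875 ≈ -19.656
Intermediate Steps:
k = 11/3 (k = -11*(-⅓) = 11/3 ≈ 3.6667)
M(h) = (6 + h)/(2*h) (M(h) = (6 + h)/((2*h)) = (6 + h)*(1/(2*h)) = (6 + h)/(2*h))
I(r) = -½ - r (I(r) = (½)*(6 - 3)/(-3) - r = (½)*(-⅓)*3 - r = -½ - r)
g(F, y) = -6*y/25 (g(F, y) = y/(-½ - 1*11/3) = y/(-½ - 11/3) = y/(-25/6) = y*(-6/25) = -6*y/25)
(-18092 + g(A(-12), -34))/(-45471 + 46391) = (-18092 - 6/25*(-34))/(-45471 + 46391) = (-18092 + 204/25)/920 = -452096/25*1/920 = -56512/2875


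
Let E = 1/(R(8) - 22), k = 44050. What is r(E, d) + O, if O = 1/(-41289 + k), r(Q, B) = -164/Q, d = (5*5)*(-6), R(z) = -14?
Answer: 16300945/2761 ≈ 5904.0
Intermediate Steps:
d = -150 (d = 25*(-6) = -150)
E = -1/36 (E = 1/(-14 - 22) = 1/(-36) = -1/36 ≈ -0.027778)
O = 1/2761 (O = 1/(-41289 + 44050) = 1/2761 ≈ 0.00036219)
r(E, d) + O = -164/(-1/36) + 1/2761 = -164*(-36) + 1/2761 = 5904 + 1/2761 = 16300945/2761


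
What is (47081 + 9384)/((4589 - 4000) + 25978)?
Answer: 56465/26567 ≈ 2.1254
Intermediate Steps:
(47081 + 9384)/((4589 - 4000) + 25978) = 56465/(589 + 25978) = 56465/26567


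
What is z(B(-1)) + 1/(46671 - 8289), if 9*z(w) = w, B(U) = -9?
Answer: -38381/38382 ≈ -0.99997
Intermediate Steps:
z(w) = w/9
z(B(-1)) + 1/(46671 - 8289) = (1/9)*(-9) + 1/(46671 - 8289) = -1 + 1/38382 = -38381/38382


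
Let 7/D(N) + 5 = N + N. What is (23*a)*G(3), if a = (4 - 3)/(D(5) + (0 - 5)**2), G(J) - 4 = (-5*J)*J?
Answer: -4715/132 ≈ -35.720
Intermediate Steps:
D(N) = 7/(-5 + 2*N) (D(N) = 7/(-5 + (N + N)) = 7/(-5 + 2*N))
G(J) = 4 - 5*J**2 (G(J) = 4 + (-5*J)*J = 4 - 5*J**2)
a = 5/132 (a = (4 - 3)/(7/(-5 + 2*5) + (0 - 5)**2) = 1/(7/(-5 + 10) + (-5)**2) = 1/(7/5 + 25) = 1/(132/5) = 1*(5/132) = 5/132 ≈ 0.037879)
(23*a)*G(3) = (23*(5/132))*(4 - 5*3**2) = 115*(4 - 5*9)/132 = 115*(4 - 45)/132 = (115/132)*(-41) = -4715/132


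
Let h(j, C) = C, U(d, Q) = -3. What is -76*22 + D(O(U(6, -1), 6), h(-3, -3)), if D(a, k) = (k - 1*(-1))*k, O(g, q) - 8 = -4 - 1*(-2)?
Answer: -1666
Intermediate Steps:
O(g, q) = 6 (O(g, q) = 8 + (-4 - 1*(-2)) = 8 + (-4 + 2) = 8 - 2 = 6)
D(a, k) = k*(1 + k) (D(a, k) = (k + 1)*k = (1 + k)*k = k*(1 + k))
-76*22 + D(O(U(6, -1), 6), h(-3, -3)) = -76*22 - 3*(1 - 3) = -1672 - 3*(-2) = -1672 + 6 = -1666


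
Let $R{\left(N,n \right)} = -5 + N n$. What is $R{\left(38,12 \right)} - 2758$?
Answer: $-2307$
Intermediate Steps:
$R{\left(38,12 \right)} - 2758 = \left(-5 + 38 \cdot 12\right) - 2758 = \left(-5 + 456\right) - 2758 = 451 - 2758 = -2307$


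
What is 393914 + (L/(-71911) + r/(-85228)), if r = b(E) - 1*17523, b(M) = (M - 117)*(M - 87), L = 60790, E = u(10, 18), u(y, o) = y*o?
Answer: 603556969317724/1532207677 ≈ 3.9391e+5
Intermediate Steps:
u(y, o) = o*y
E = 180 (E = 18*10 = 180)
b(M) = (-117 + M)*(-87 + M)
r = -11664 (r = (10179 + 180² - 204*180) - 1*17523 = (10179 + 32400 - 36720) - 17523 = 5859 - 17523 = -11664)
393914 + (L/(-71911) + r/(-85228)) = 393914 + (60790/(-71911) - 11664/(-85228)) = 393914 + (60790*(-1/71911) - 11664*(-1/85228)) = 393914 + (-60790/71911 + 2916/21307) = 393914 - 1085560054/1532207677 = 603556969317724/1532207677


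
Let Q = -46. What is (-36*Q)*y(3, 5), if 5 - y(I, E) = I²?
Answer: -6624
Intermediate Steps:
y(I, E) = 5 - I²
(-36*Q)*y(3, 5) = (-36*(-46))*(5 - 1*3²) = 1656*(5 - 1*9) = 1656*(5 - 9) = 1656*(-4) = -6624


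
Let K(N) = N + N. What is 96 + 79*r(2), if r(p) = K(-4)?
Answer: -536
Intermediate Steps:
K(N) = 2*N
r(p) = -8 (r(p) = 2*(-4) = -8)
96 + 79*r(2) = 96 + 79*(-8) = 96 - 632 = -536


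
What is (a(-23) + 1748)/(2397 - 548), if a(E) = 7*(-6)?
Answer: 1706/1849 ≈ 0.92266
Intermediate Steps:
a(E) = -42
(a(-23) + 1748)/(2397 - 548) = (-42 + 1748)/(2397 - 548) = 1706/1849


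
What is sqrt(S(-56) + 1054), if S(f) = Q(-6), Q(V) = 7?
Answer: sqrt(1061) ≈ 32.573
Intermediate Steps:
S(f) = 7
sqrt(S(-56) + 1054) = sqrt(7 + 1054) = sqrt(1061)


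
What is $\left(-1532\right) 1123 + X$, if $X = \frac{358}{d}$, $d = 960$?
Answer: $- \frac{825809101}{480} \approx -1.7204 \cdot 10^{6}$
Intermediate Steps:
$X = \frac{179}{480}$ ($X = \frac{358}{960} = 358 \cdot \frac{1}{960} = \frac{179}{480} \approx 0.37292$)
$\left(-1532\right) 1123 + X = \left(-1532\right) 1123 + \frac{179}{480} = -1720436 + \frac{179}{480} = - \frac{825809101}{480}$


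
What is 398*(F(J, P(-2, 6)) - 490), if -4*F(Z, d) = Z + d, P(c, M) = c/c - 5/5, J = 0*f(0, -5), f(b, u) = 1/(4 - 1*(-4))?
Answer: -195020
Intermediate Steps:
f(b, u) = ⅛ (f(b, u) = 1/(4 + 4) = 1/8 = ⅛)
J = 0 (J = 0*(⅛) = 0)
P(c, M) = 0 (P(c, M) = 1 - 5*⅕ = 1 - 1 = 0)
F(Z, d) = -Z/4 - d/4 (F(Z, d) = -(Z + d)/4 = -Z/4 - d/4)
398*(F(J, P(-2, 6)) - 490) = 398*((-¼*0 - ¼*0) - 490) = 398*((0 + 0) - 490) = 398*(0 - 490) = 398*(-490) = -195020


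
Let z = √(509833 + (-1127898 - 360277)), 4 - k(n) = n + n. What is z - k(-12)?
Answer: -28 + 41*I*√582 ≈ -28.0 + 989.11*I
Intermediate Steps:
k(n) = 4 - 2*n (k(n) = 4 - (n + n) = 4 - 2*n)
z = 41*I*√582 (z = √(509833 - 1488175) = √(-978342) = 41*I*√582 ≈ 989.11*I)
z - k(-12) = 41*I*√582 - (4 - 2*(-12)) = 41*I*√582 - (4 + 24) = 41*I*√582 - 1*28 = 41*I*√582 - 28 = -28 + 41*I*√582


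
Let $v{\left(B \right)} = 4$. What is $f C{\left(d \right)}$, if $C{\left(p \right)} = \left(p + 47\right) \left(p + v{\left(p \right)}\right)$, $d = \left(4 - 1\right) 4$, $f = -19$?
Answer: $-17936$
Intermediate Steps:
$d = 12$ ($d = 3 \cdot 4 = 12$)
$C{\left(p \right)} = \left(4 + p\right) \left(47 + p\right)$ ($C{\left(p \right)} = \left(p + 47\right) \left(p + 4\right) = \left(47 + p\right) \left(4 + p\right) = \left(4 + p\right) \left(47 + p\right)$)
$f C{\left(d \right)} = - 19 \left(188 + 12^{2} + 51 \cdot 12\right) = - 19 \left(188 + 144 + 612\right) = \left(-19\right) 944 = -17936$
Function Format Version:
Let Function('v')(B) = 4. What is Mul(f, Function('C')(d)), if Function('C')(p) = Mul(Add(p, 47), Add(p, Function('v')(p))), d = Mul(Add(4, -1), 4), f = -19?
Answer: -17936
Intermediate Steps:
d = 12 (d = Mul(3, 4) = 12)
Function('C')(p) = Mul(Add(4, p), Add(47, p)) (Function('C')(p) = Mul(Add(p, 47), Add(p, 4)) = Mul(Add(47, p), Add(4, p)) = Mul(Add(4, p), Add(47, p)))
Mul(f, Function('C')(d)) = Mul(-19, Add(188, Pow(12, 2), Mul(51, 12))) = Mul(-19, Add(188, 144, 612)) = Mul(-19, 944) = -17936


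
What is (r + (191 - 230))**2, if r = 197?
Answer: 24964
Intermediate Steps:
(r + (191 - 230))**2 = (197 + (191 - 230))**2 = (197 - 39)**2 = 158**2 = 24964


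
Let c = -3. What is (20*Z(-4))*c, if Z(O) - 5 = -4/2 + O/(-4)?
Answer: -240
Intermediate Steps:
Z(O) = 3 - O/4 (Z(O) = 5 + (-4/2 + O/(-4)) = 5 + (-4*1/2 + O*(-1/4)) = 5 + (-2 - O/4) = 3 - O/4)
(20*Z(-4))*c = (20*(3 - 1/4*(-4)))*(-3) = (20*(3 + 1))*(-3) = (20*4)*(-3) = 80*(-3) = -240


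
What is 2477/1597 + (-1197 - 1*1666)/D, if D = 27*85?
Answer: 1112504/3665115 ≈ 0.30354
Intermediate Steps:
D = 2295
2477/1597 + (-1197 - 1*1666)/D = 2477/1597 + (-1197 - 1*1666)/2295 = 2477*(1/1597) + (-1197 - 1666)*(1/2295) = 2477/1597 - 2863*1/2295 = 2477/1597 - 2863/2295 = 1112504/3665115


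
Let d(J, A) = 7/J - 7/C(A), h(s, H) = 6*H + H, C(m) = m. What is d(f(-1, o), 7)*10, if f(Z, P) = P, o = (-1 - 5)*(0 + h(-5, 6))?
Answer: -185/18 ≈ -10.278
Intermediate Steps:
h(s, H) = 7*H
o = -252 (o = (-1 - 5)*(0 + 7*6) = -6*(0 + 42) = -6*42 = -252)
d(J, A) = -7/A + 7/J (d(J, A) = 7/J - 7/A = -7/A + 7/J)
d(f(-1, o), 7)*10 = (-7/7 + 7/(-252))*10 = (-7*⅐ + 7*(-1/252))*10 = (-1 - 1/36)*10 = -37/36*10 = -185/18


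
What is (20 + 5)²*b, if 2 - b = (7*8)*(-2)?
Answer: 71250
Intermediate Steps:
b = 114 (b = 2 - 7*8*(-2) = 2 - 56*(-2) = 2 - 1*(-112) = 2 + 112 = 114)
(20 + 5)²*b = (20 + 5)²*114 = 25²*114 = 625*114 = 71250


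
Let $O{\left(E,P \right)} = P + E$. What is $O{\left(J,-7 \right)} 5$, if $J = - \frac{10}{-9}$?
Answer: $- \frac{265}{9} \approx -29.444$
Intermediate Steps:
$J = \frac{10}{9}$ ($J = \left(-10\right) \left(- \frac{1}{9}\right) = \frac{10}{9} \approx 1.1111$)
$O{\left(E,P \right)} = E + P$
$O{\left(J,-7 \right)} 5 = \left(\frac{10}{9} - 7\right) 5 = \left(- \frac{53}{9}\right) 5 = - \frac{265}{9}$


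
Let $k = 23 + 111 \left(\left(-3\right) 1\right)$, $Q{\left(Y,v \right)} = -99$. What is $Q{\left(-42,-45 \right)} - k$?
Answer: $211$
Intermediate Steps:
$k = -310$ ($k = 23 + 111 \left(-3\right) = 23 - 333 = -310$)
$Q{\left(-42,-45 \right)} - k = -99 - -310 = -99 + 310 = 211$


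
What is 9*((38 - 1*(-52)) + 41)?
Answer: 1179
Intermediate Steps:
9*((38 - 1*(-52)) + 41) = 9*((38 + 52) + 41) = 9*(90 + 41) = 9*131 = 1179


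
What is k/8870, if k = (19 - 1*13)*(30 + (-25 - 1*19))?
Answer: -42/4435 ≈ -0.0094701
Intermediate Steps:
k = -84 (k = (19 - 13)*(30 + (-25 - 19)) = 6*(30 - 44) = 6*(-14) = -84)
k/8870 = -84/8870 = -84*1/8870 = -42/4435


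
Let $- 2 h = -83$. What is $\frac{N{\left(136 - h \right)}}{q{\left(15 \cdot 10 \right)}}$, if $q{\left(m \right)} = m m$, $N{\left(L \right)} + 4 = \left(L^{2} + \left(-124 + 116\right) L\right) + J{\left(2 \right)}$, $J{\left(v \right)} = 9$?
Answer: $\frac{32717}{90000} \approx 0.36352$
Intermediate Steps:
$h = \frac{83}{2}$ ($h = \left(- \frac{1}{2}\right) \left(-83\right) = \frac{83}{2} \approx 41.5$)
$N{\left(L \right)} = 5 + L^{2} - 8 L$ ($N{\left(L \right)} = -4 + \left(\left(L^{2} + \left(-124 + 116\right) L\right) + 9\right) = -4 + \left(\left(L^{2} - 8 L\right) + 9\right) = -4 + \left(9 + L^{2} - 8 L\right) = 5 + L^{2} - 8 L$)
$q{\left(m \right)} = m^{2}$
$\frac{N{\left(136 - h \right)}}{q{\left(15 \cdot 10 \right)}} = \frac{5 + \left(136 - \frac{83}{2}\right)^{2} - 8 \left(136 - \frac{83}{2}\right)}{\left(15 \cdot 10\right)^{2}} = \frac{5 + \left(136 - \frac{83}{2}\right)^{2} - 8 \left(136 - \frac{83}{2}\right)}{150^{2}} = \frac{5 + \left(\frac{189}{2}\right)^{2} - 756}{22500} = \left(5 + \frac{35721}{4} - 756\right) \frac{1}{22500} = \frac{32717}{4} \cdot \frac{1}{22500} = \frac{32717}{90000}$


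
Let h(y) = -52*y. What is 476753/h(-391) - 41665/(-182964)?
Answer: 5504735542/232501503 ≈ 23.676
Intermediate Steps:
476753/h(-391) - 41665/(-182964) = 476753/((-52*(-391))) - 41665/(-182964) = 476753/20332 - 41665*(-1/182964) = 476753*(1/20332) + 41665/182964 = 476753/20332 + 41665/182964 = 5504735542/232501503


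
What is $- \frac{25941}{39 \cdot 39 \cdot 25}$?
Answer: $- \frac{8647}{12675} \approx -0.68221$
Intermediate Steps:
$- \frac{25941}{39 \cdot 39 \cdot 25} = - \frac{25941}{1521 \cdot 25} = - \frac{25941}{38025} = \left(-25941\right) \frac{1}{38025} = - \frac{8647}{12675}$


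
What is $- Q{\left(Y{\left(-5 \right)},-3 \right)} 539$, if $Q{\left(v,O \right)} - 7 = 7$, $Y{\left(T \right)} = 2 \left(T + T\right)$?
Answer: $-7546$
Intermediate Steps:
$Y{\left(T \right)} = 4 T$ ($Y{\left(T \right)} = 2 \cdot 2 T = 4 T$)
$Q{\left(v,O \right)} = 14$ ($Q{\left(v,O \right)} = 7 + 7 = 14$)
$- Q{\left(Y{\left(-5 \right)},-3 \right)} 539 = \left(-1\right) 14 \cdot 539 = \left(-14\right) 539 = -7546$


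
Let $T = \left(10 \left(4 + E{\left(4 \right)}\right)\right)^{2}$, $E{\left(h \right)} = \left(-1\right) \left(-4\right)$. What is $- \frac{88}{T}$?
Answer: $- \frac{11}{800} \approx -0.01375$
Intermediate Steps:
$E{\left(h \right)} = 4$
$T = 6400$ ($T = \left(10 \left(4 + 4\right)\right)^{2} = \left(10 \cdot 8\right)^{2} = 80^{2} = 6400$)
$- \frac{88}{T} = - \frac{88}{6400} = \left(-88\right) \frac{1}{6400} = - \frac{11}{800}$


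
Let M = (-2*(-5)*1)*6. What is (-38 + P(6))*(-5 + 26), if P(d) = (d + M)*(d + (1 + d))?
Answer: 17220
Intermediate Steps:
M = 60 (M = (10*1)*6 = 10*6 = 60)
P(d) = (1 + 2*d)*(60 + d) (P(d) = (d + 60)*(d + (1 + d)) = (60 + d)*(1 + 2*d) = (1 + 2*d)*(60 + d))
(-38 + P(6))*(-5 + 26) = (-38 + (60 + 2*6² + 121*6))*(-5 + 26) = (-38 + (60 + 2*36 + 726))*21 = (-38 + (60 + 72 + 726))*21 = (-38 + 858)*21 = 820*21 = 17220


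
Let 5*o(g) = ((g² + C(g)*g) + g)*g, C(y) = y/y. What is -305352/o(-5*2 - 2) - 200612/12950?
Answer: 27059251/25900 ≈ 1044.8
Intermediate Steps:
C(y) = 1
o(g) = g*(g² + 2*g)/5 (o(g) = (((g² + 1*g) + g)*g)/5 = (((g² + g) + g)*g)/5 = (((g + g²) + g)*g)/5 = ((g² + 2*g)*g)/5 = (g*(g² + 2*g))/5 = g*(g² + 2*g)/5)
-305352/o(-5*2 - 2) - 200612/12950 = -305352*5/((2 + (-5*2 - 2))*(-5*2 - 2)²) - 200612/12950 = -305352*5/((-10 - 2)²*(2 + (-10 - 2))) - 200612*1/12950 = -305352*5/(144*(2 - 12)) - 100306/6475 = -305352/((⅕)*144*(-10)) - 100306/6475 = -305352/(-288) - 100306/6475 = -305352*(-1/288) - 100306/6475 = 4241/4 - 100306/6475 = 27059251/25900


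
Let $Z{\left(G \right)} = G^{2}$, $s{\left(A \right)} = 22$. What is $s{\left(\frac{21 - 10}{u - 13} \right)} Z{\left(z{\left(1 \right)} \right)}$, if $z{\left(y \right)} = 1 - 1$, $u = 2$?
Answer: $0$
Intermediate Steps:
$z{\left(y \right)} = 0$
$s{\left(\frac{21 - 10}{u - 13} \right)} Z{\left(z{\left(1 \right)} \right)} = 22 \cdot 0^{2} = 22 \cdot 0 = 0$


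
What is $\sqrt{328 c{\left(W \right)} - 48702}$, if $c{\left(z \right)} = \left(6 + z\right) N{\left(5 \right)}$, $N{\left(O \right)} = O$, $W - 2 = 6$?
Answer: $i \sqrt{25742} \approx 160.44 i$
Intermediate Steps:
$W = 8$ ($W = 2 + 6 = 8$)
$c{\left(z \right)} = 30 + 5 z$ ($c{\left(z \right)} = \left(6 + z\right) 5 = 30 + 5 z$)
$\sqrt{328 c{\left(W \right)} - 48702} = \sqrt{328 \left(30 + 5 \cdot 8\right) - 48702} = \sqrt{328 \left(30 + 40\right) - 48702} = \sqrt{328 \cdot 70 - 48702} = \sqrt{22960 - 48702} = \sqrt{-25742} = i \sqrt{25742}$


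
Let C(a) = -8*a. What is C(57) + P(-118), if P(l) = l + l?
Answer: -692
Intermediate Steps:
P(l) = 2*l
C(57) + P(-118) = -8*57 + 2*(-118) = -456 - 236 = -692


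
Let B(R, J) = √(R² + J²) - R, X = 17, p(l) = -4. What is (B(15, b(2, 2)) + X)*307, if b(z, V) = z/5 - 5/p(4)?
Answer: 614 + 921*√10121/20 ≈ 5246.8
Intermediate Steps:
b(z, V) = 5/4 + z/5 (b(z, V) = z/5 - 5/(-4) = z*(⅕) - 5*(-¼) = z/5 + 5/4 = 5/4 + z/5)
B(R, J) = √(J² + R²) - R
(B(15, b(2, 2)) + X)*307 = ((√((5/4 + (⅕)*2)² + 15²) - 1*15) + 17)*307 = ((√((5/4 + ⅖)² + 225) - 15) + 17)*307 = ((√((33/20)² + 225) - 15) + 17)*307 = ((√(1089/400 + 225) - 15) + 17)*307 = ((√(91089/400) - 15) + 17)*307 = ((3*√10121/20 - 15) + 17)*307 = ((-15 + 3*√10121/20) + 17)*307 = (2 + 3*√10121/20)*307 = 614 + 921*√10121/20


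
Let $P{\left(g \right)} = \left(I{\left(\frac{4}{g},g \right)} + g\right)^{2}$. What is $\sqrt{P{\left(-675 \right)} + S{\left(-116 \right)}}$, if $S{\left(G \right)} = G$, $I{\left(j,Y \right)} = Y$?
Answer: $4 \sqrt{113899} \approx 1350.0$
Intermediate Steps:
$P{\left(g \right)} = 4 g^{2}$ ($P{\left(g \right)} = \left(g + g\right)^{2} = \left(2 g\right)^{2} = 4 g^{2}$)
$\sqrt{P{\left(-675 \right)} + S{\left(-116 \right)}} = \sqrt{4 \left(-675\right)^{2} - 116} = \sqrt{4 \cdot 455625 - 116} = \sqrt{1822500 - 116} = \sqrt{1822384} = 4 \sqrt{113899}$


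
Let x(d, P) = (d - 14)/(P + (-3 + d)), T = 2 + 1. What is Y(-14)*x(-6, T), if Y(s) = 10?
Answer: 100/3 ≈ 33.333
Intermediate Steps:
T = 3
x(d, P) = (-14 + d)/(-3 + P + d)
Y(-14)*x(-6, T) = 10*((-14 - 6)/(-3 + 3 - 6)) = 10*(-20/(-6)) = 10*(-1/6*(-20)) = 10*(10/3) = 100/3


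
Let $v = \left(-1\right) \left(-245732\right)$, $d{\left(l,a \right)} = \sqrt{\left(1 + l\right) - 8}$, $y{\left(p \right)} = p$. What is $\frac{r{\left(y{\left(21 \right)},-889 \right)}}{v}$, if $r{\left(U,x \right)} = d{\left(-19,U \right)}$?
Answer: $\frac{i \sqrt{26}}{245732} \approx 2.075 \cdot 10^{-5} i$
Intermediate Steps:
$d{\left(l,a \right)} = \sqrt{-7 + l}$
$r{\left(U,x \right)} = i \sqrt{26}$ ($r{\left(U,x \right)} = \sqrt{-7 - 19} = \sqrt{-26} = i \sqrt{26}$)
$v = 245732$
$\frac{r{\left(y{\left(21 \right)},-889 \right)}}{v} = \frac{i \sqrt{26}}{245732}$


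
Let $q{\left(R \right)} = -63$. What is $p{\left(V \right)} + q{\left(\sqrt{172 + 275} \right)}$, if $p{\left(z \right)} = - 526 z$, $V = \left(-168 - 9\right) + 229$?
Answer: $-27415$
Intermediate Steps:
$V = 52$ ($V = -177 + 229 = 52$)
$p{\left(V \right)} + q{\left(\sqrt{172 + 275} \right)} = \left(-526\right) 52 - 63 = -27352 - 63 = -27415$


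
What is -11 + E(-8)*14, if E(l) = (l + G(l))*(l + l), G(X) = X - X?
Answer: 1781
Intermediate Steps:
G(X) = 0
E(l) = 2*l**2 (E(l) = (l + 0)*(l + l) = l*(2*l) = 2*l**2)
-11 + E(-8)*14 = -11 + (2*(-8)**2)*14 = -11 + (2*64)*14 = -11 + 128*14 = -11 + 1792 = 1781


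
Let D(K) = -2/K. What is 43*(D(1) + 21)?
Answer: 817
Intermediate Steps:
43*(D(1) + 21) = 43*(-2/1 + 21) = 43*(-2*1 + 21) = 43*(-2 + 21) = 43*19 = 817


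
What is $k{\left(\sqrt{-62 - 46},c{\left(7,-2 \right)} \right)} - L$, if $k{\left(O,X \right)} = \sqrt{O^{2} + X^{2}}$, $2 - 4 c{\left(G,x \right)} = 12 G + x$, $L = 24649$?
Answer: $-24649 + 2 \sqrt{73} \approx -24632.0$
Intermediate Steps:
$c{\left(G,x \right)} = \frac{1}{2} - 3 G - \frac{x}{4}$ ($c{\left(G,x \right)} = \frac{1}{2} - \frac{12 G + x}{4} = \frac{1}{2} - \frac{x + 12 G}{4} = \frac{1}{2} - \left(3 G + \frac{x}{4}\right) = \frac{1}{2} - 3 G - \frac{x}{4}$)
$k{\left(\sqrt{-62 - 46},c{\left(7,-2 \right)} \right)} - L = \sqrt{\left(\sqrt{-62 - 46}\right)^{2} + \left(\frac{1}{2} - 21 - - \frac{1}{2}\right)^{2}} - 24649 = \sqrt{\left(\sqrt{-108}\right)^{2} + \left(\frac{1}{2} - 21 + \frac{1}{2}\right)^{2}} - 24649 = \sqrt{\left(6 i \sqrt{3}\right)^{2} + \left(-20\right)^{2}} - 24649 = \sqrt{-108 + 400} - 24649 = \sqrt{292} - 24649 = 2 \sqrt{73} - 24649 = -24649 + 2 \sqrt{73}$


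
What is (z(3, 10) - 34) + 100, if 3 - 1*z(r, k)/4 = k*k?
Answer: -322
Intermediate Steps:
z(r, k) = 12 - 4*k**2 (z(r, k) = 12 - 4*k*k = 12 - 4*k**2)
(z(3, 10) - 34) + 100 = ((12 - 4*10**2) - 34) + 100 = ((12 - 4*100) - 34) + 100 = ((12 - 400) - 34) + 100 = (-388 - 34) + 100 = -422 + 100 = -322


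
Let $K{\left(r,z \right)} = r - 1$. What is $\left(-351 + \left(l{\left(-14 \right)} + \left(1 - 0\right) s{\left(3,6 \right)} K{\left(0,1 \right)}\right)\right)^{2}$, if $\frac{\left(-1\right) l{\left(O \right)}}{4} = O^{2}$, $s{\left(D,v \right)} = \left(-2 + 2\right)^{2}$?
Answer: $1288225$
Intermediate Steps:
$K{\left(r,z \right)} = -1 + r$ ($K{\left(r,z \right)} = r - 1 = -1 + r$)
$s{\left(D,v \right)} = 0$ ($s{\left(D,v \right)} = 0^{2} = 0$)
$l{\left(O \right)} = - 4 O^{2}$
$\left(-351 + \left(l{\left(-14 \right)} + \left(1 - 0\right) s{\left(3,6 \right)} K{\left(0,1 \right)}\right)\right)^{2} = \left(-351 - \left(784 - \left(1 - 0\right) 0 \left(-1 + 0\right)\right)\right)^{2} = \left(-351 - \left(784 - \left(1 + 0\right) 0 \left(-1\right)\right)\right)^{2} = \left(-351 - \left(784 - 1 \cdot 0 \left(-1\right)\right)\right)^{2} = \left(-351 + \left(-784 + 0 \left(-1\right)\right)\right)^{2} = \left(-351 + \left(-784 + 0\right)\right)^{2} = \left(-351 - 784\right)^{2} = \left(-1135\right)^{2} = 1288225$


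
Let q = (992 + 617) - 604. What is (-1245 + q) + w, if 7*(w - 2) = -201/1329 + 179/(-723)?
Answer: -533729212/2242023 ≈ -238.06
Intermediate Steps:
w = 4356308/2242023 (w = 2 + (-201/1329 + 179/(-723))/7 = 2 + (-201*1/1329 + 179*(-1/723))/7 = 2 + (-67/443 - 179/723)/7 = 2 + (⅐)*(-127738/320289) = 2 - 127738/2242023 = 4356308/2242023 ≈ 1.9430)
q = 1005 (q = 1609 - 604 = 1005)
(-1245 + q) + w = (-1245 + 1005) + 4356308/2242023 = -240 + 4356308/2242023 = -533729212/2242023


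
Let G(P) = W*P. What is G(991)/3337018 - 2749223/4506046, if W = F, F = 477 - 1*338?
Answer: -2138375826640/3759189152707 ≈ -0.56884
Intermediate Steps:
F = 139 (F = 477 - 338 = 139)
W = 139
G(P) = 139*P
G(991)/3337018 - 2749223/4506046 = (139*991)/3337018 - 2749223/4506046 = 137749*(1/3337018) - 2749223*1/4506046 = 137749/3337018 - 2749223/4506046 = -2138375826640/3759189152707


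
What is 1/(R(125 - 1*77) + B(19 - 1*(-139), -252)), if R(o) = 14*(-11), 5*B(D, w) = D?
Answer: -5/612 ≈ -0.0081699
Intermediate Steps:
B(D, w) = D/5
R(o) = -154
1/(R(125 - 1*77) + B(19 - 1*(-139), -252)) = 1/(-154 + (19 - 1*(-139))/5) = 1/(-154 + (19 + 139)/5) = 1/(-154 + (1/5)*158) = 1/(-154 + 158/5) = 1/(-612/5) = -5/612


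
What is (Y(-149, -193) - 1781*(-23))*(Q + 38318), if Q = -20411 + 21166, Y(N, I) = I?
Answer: 1593006210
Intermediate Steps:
Q = 755
(Y(-149, -193) - 1781*(-23))*(Q + 38318) = (-193 - 1781*(-23))*(755 + 38318) = (-193 + 40963)*39073 = 40770*39073 = 1593006210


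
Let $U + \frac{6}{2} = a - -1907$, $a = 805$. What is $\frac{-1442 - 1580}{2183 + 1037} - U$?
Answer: $- \frac{4363001}{1610} \approx -2709.9$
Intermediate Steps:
$U = 2709$ ($U = -3 + \left(805 - -1907\right) = -3 + \left(805 + 1907\right) = -3 + 2712 = 2709$)
$\frac{-1442 - 1580}{2183 + 1037} - U = \frac{-1442 - 1580}{2183 + 1037} - 2709 = - \frac{3022}{3220} - 2709 = \left(-3022\right) \frac{1}{3220} - 2709 = - \frac{1511}{1610} - 2709 = - \frac{4363001}{1610}$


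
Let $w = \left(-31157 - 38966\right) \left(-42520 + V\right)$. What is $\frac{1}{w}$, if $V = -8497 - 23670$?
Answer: $\frac{1}{5237276501} \approx 1.9094 \cdot 10^{-10}$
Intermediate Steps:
$V = -32167$
$w = 5237276501$ ($w = \left(-31157 - 38966\right) \left(-42520 - 32167\right) = \left(-70123\right) \left(-74687\right) = 5237276501$)
$\frac{1}{w} = \frac{1}{5237276501}$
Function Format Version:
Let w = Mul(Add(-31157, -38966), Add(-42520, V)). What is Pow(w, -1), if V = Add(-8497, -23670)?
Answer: Rational(1, 5237276501) ≈ 1.9094e-10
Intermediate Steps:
V = -32167
w = 5237276501 (w = Mul(Add(-31157, -38966), Add(-42520, -32167)) = Mul(-70123, -74687) = 5237276501)
Pow(w, -1) = Pow(5237276501, -1) = Rational(1, 5237276501)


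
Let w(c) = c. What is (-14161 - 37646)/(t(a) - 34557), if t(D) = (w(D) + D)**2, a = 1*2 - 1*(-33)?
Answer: 51807/29657 ≈ 1.7469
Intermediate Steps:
a = 35 (a = 2 + 33 = 35)
t(D) = 4*D**2 (t(D) = (D + D)**2 = (2*D)**2 = 4*D**2)
(-14161 - 37646)/(t(a) - 34557) = (-14161 - 37646)/(4*35**2 - 34557) = -51807/(4*1225 - 34557) = -51807/(4900 - 34557) = -51807/(-29657) = -51807*(-1/29657) = 51807/29657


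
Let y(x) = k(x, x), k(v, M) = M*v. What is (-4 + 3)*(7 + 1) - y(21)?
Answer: -449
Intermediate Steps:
y(x) = x**2 (y(x) = x*x = x**2)
(-4 + 3)*(7 + 1) - y(21) = (-4 + 3)*(7 + 1) - 1*21**2 = -1*8 - 1*441 = -8 - 441 = -449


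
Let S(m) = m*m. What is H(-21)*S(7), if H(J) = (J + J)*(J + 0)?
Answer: 43218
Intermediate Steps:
S(m) = m²
H(J) = 2*J² (H(J) = (2*J)*J = 2*J²)
H(-21)*S(7) = (2*(-21)²)*7² = (2*441)*49 = 882*49 = 43218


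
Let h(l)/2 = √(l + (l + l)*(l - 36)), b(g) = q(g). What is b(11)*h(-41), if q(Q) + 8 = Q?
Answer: 18*√697 ≈ 475.21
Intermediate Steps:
q(Q) = -8 + Q
b(g) = -8 + g
h(l) = 2*√(l + 2*l*(-36 + l)) (h(l) = 2*√(l + (l + l)*(l - 36)) = 2*√(l + (2*l)*(-36 + l)) = 2*√(l + 2*l*(-36 + l)))
b(11)*h(-41) = (-8 + 11)*(2*√(-41*(-71 + 2*(-41)))) = 3*(2*√(-41*(-71 - 82))) = 3*(2*√(-41*(-153))) = 3*(2*√6273) = 3*(2*(3*√697)) = 3*(6*√697) = 18*√697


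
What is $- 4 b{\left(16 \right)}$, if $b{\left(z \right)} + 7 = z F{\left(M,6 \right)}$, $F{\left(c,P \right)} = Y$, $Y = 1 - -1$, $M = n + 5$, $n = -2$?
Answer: $-100$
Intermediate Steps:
$M = 3$ ($M = -2 + 5 = 3$)
$Y = 2$ ($Y = 1 + 1 = 2$)
$F{\left(c,P \right)} = 2$
$b{\left(z \right)} = -7 + 2 z$ ($b{\left(z \right)} = -7 + z 2 = -7 + 2 z$)
$- 4 b{\left(16 \right)} = - 4 \left(-7 + 2 \cdot 16\right) = - 4 \left(-7 + 32\right) = \left(-4\right) 25 = -100$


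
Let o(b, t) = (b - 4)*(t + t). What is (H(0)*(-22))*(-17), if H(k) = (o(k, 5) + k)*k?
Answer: 0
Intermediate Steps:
o(b, t) = 2*t*(-4 + b) (o(b, t) = (-4 + b)*(2*t) = 2*t*(-4 + b))
H(k) = k*(-40 + 11*k) (H(k) = (2*5*(-4 + k) + k)*k = ((-40 + 10*k) + k)*k = (-40 + 11*k)*k = k*(-40 + 11*k))
(H(0)*(-22))*(-17) = ((0*(-40 + 11*0))*(-22))*(-17) = ((0*(-40 + 0))*(-22))*(-17) = ((0*(-40))*(-22))*(-17) = (0*(-22))*(-17) = 0*(-17) = 0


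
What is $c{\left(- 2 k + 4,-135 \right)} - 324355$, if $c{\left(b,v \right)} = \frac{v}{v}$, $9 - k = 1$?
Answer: $-324354$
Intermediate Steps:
$k = 8$ ($k = 9 - 1 = 8$)
$c{\left(b,v \right)} = 1$
$c{\left(- 2 k + 4,-135 \right)} - 324355 = 1 - 324355 = -324354$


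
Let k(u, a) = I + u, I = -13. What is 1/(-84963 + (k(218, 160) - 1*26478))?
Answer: -1/111236 ≈ -8.9899e-6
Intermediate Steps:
k(u, a) = -13 + u
1/(-84963 + (k(218, 160) - 1*26478)) = 1/(-84963 + ((-13 + 218) - 1*26478)) = 1/(-84963 + (205 - 26478)) = 1/(-84963 - 26273) = 1/(-111236) = -1/111236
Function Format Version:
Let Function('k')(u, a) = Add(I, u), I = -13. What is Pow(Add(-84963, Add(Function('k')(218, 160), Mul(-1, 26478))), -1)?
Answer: Rational(-1, 111236) ≈ -8.9899e-6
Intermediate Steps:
Function('k')(u, a) = Add(-13, u)
Pow(Add(-84963, Add(Function('k')(218, 160), Mul(-1, 26478))), -1) = Pow(Add(-84963, Add(Add(-13, 218), Mul(-1, 26478))), -1) = Pow(Add(-84963, Add(205, -26478)), -1) = Pow(Add(-84963, -26273), -1) = Pow(-111236, -1) = Rational(-1, 111236)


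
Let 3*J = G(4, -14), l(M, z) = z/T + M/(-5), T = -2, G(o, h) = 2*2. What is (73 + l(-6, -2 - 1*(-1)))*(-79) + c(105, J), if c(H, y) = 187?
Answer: -57143/10 ≈ -5714.3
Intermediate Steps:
G(o, h) = 4
l(M, z) = -z/2 - M/5 (l(M, z) = z/(-2) + M/(-5) = z*(-½) + M*(-⅕) = -z/2 - M/5)
J = 4/3 (J = (⅓)*4 = 4/3 ≈ 1.3333)
(73 + l(-6, -2 - 1*(-1)))*(-79) + c(105, J) = (73 + (-(-2 - 1*(-1))/2 - ⅕*(-6)))*(-79) + 187 = (73 + (-(-2 + 1)/2 + 6/5))*(-79) + 187 = (73 + (-½*(-1) + 6/5))*(-79) + 187 = (73 + (½ + 6/5))*(-79) + 187 = (73 + 17/10)*(-79) + 187 = (747/10)*(-79) + 187 = -59013/10 + 187 = -57143/10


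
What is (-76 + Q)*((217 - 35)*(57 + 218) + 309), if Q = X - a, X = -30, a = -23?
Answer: -4179797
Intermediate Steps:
Q = -7 (Q = -30 - 1*(-23) = -30 + 23 = -7)
(-76 + Q)*((217 - 35)*(57 + 218) + 309) = (-76 - 7)*((217 - 35)*(57 + 218) + 309) = -83*(182*275 + 309) = -83*(50050 + 309) = -83*50359 = -4179797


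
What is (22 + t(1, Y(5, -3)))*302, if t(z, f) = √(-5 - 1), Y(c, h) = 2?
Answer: 6644 + 302*I*√6 ≈ 6644.0 + 739.75*I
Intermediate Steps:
t(z, f) = I*√6 (t(z, f) = √(-6) = I*√6)
(22 + t(1, Y(5, -3)))*302 = (22 + I*√6)*302 = 6644 + 302*I*√6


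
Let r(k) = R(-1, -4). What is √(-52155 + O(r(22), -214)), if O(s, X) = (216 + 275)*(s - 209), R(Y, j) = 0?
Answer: I*√154774 ≈ 393.41*I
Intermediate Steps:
r(k) = 0
O(s, X) = -102619 + 491*s (O(s, X) = 491*(-209 + s) = -102619 + 491*s)
√(-52155 + O(r(22), -214)) = √(-52155 + (-102619 + 491*0)) = √(-52155 + (-102619 + 0)) = √(-52155 - 102619) = √(-154774) = I*√154774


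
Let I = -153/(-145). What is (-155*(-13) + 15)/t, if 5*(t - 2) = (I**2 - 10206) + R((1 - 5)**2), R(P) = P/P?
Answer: -106701875/107163233 ≈ -0.99570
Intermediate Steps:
I = 153/145 (I = -153*(-1/145) = 153/145 ≈ 1.0552)
R(P) = 1
t = -214326466/105125 (t = 2 + (((153/145)**2 - 10206) + 1)/5 = 2 + ((23409/21025 - 10206) + 1)/5 = 2 + (-214557741/21025 + 1)/5 = 2 + (1/5)*(-214536716/21025) = 2 - 214536716/105125 = -214326466/105125 ≈ -2038.8)
(-155*(-13) + 15)/t = (-155*(-13) + 15)/(-214326466/105125) = (2015 + 15)*(-105125/214326466) = 2030*(-105125/214326466) = -106701875/107163233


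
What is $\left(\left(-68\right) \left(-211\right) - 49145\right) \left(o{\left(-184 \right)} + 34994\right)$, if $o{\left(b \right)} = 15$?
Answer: $-1218208173$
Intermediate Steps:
$\left(\left(-68\right) \left(-211\right) - 49145\right) \left(o{\left(-184 \right)} + 34994\right) = \left(\left(-68\right) \left(-211\right) - 49145\right) \left(15 + 34994\right) = \left(14348 - 49145\right) 35009 = \left(-34797\right) 35009 = -1218208173$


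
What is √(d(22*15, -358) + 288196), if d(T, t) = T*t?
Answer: 2*√42514 ≈ 412.38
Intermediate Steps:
√(d(22*15, -358) + 288196) = √((22*15)*(-358) + 288196) = √(330*(-358) + 288196) = √(-118140 + 288196) = √170056 = 2*√42514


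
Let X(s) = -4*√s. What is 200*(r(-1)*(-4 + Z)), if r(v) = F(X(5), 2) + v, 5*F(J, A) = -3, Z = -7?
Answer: 3520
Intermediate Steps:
F(J, A) = -⅗ (F(J, A) = (⅕)*(-3) = -⅗)
r(v) = -⅗ + v
200*(r(-1)*(-4 + Z)) = 200*((-⅗ - 1)*(-4 - 7)) = 200*(-8/5*(-11)) = 200*(88/5) = 3520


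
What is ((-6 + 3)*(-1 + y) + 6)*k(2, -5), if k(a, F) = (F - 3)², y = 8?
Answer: -960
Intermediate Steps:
k(a, F) = (-3 + F)²
((-6 + 3)*(-1 + y) + 6)*k(2, -5) = ((-6 + 3)*(-1 + 8) + 6)*(-3 - 5)² = (-3*7 + 6)*(-8)² = (-21 + 6)*64 = -15*64 = -960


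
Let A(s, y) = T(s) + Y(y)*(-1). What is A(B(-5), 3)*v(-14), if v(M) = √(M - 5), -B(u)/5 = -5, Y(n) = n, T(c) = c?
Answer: 22*I*√19 ≈ 95.896*I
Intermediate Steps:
B(u) = 25 (B(u) = -5*(-5) = 25)
A(s, y) = s - y (A(s, y) = s + y*(-1) = s - y)
v(M) = √(-5 + M)
A(B(-5), 3)*v(-14) = (25 - 1*3)*√(-5 - 14) = (25 - 3)*√(-19) = 22*(I*√19) = 22*I*√19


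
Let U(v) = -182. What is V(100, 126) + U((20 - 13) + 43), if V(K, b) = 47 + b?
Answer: -9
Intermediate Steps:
V(100, 126) + U((20 - 13) + 43) = (47 + 126) - 182 = 173 - 182 = -9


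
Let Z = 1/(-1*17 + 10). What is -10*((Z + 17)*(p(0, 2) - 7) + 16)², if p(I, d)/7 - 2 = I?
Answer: -179560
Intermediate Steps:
p(I, d) = 14 + 7*I
Z = -⅐ (Z = 1/(-17 + 10) = 1/(-7) = -⅐ ≈ -0.14286)
-10*((Z + 17)*(p(0, 2) - 7) + 16)² = -10*((-⅐ + 17)*((14 + 7*0) - 7) + 16)² = -10*(118*((14 + 0) - 7)/7 + 16)² = -10*(118*(14 - 7)/7 + 16)² = -10*((118/7)*7 + 16)² = -10*(118 + 16)² = -10*134² = -10*17956 = -179560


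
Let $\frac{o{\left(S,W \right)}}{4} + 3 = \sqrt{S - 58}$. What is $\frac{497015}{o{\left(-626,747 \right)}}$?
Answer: $- \frac{497015}{924} - \frac{497015 i \sqrt{19}}{462} \approx -537.9 - 4689.3 i$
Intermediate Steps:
$o{\left(S,W \right)} = -12 + 4 \sqrt{-58 + S}$ ($o{\left(S,W \right)} = -12 + 4 \sqrt{S - 58} = -12 + 4 \sqrt{-58 + S}$)
$\frac{497015}{o{\left(-626,747 \right)}} = \frac{497015}{-12 + 4 \sqrt{-58 - 626}} = \frac{497015}{-12 + 4 \sqrt{-684}} = \frac{497015}{-12 + 4 \cdot 6 i \sqrt{19}} = \frac{497015}{-12 + 24 i \sqrt{19}}$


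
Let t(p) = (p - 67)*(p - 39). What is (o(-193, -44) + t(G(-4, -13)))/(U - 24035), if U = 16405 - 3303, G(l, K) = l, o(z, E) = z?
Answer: -220/841 ≈ -0.26159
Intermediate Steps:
t(p) = (-67 + p)*(-39 + p)
U = 13102
(o(-193, -44) + t(G(-4, -13)))/(U - 24035) = (-193 + (2613 + (-4)**2 - 106*(-4)))/(13102 - 24035) = (-193 + (2613 + 16 + 424))/(-10933) = (-193 + 3053)*(-1/10933) = 2860*(-1/10933) = -220/841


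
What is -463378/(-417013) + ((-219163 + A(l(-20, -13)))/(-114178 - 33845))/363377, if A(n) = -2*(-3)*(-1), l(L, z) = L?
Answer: 1083666889916645/975233014208901 ≈ 1.1112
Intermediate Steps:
A(n) = -6 (A(n) = 6*(-1) = -6)
-463378/(-417013) + ((-219163 + A(l(-20, -13)))/(-114178 - 33845))/363377 = -463378/(-417013) + ((-219163 - 6)/(-114178 - 33845))/363377 = -463378*(-1/417013) - 219169/(-148023)*(1/363377) = 463378/417013 - 219169*(-1/148023)*(1/363377) = 463378/417013 + (219169/148023)*(1/363377) = 463378/417013 + 219169/53788153671 = 1083666889916645/975233014208901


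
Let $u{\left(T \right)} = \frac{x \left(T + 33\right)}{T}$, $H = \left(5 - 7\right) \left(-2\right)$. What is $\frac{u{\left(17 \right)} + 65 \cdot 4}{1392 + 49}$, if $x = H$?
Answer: $\frac{420}{2227} \approx 0.18859$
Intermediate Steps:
$H = 4$ ($H = \left(5 - 7\right) \left(-2\right) = \left(-2\right) \left(-2\right) = 4$)
$x = 4$
$u{\left(T \right)} = \frac{132 + 4 T}{T}$ ($u{\left(T \right)} = \frac{4 \left(T + 33\right)}{T} = \frac{4 \left(33 + T\right)}{T} = \frac{132 + 4 T}{T}$)
$\frac{u{\left(17 \right)} + 65 \cdot 4}{1392 + 49} = \frac{\left(4 + \frac{132}{17}\right) + 65 \cdot 4}{1392 + 49} = \frac{\left(4 + 132 \cdot \frac{1}{17}\right) + 260}{1441} = \left(\left(4 + \frac{132}{17}\right) + 260\right) \frac{1}{1441} = \left(\frac{200}{17} + 260\right) \frac{1}{1441} = \frac{4620}{17} \cdot \frac{1}{1441} = \frac{420}{2227}$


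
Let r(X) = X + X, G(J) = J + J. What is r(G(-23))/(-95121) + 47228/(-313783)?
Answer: -4463506552/29847352743 ≈ -0.14954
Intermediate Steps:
G(J) = 2*J
r(X) = 2*X
r(G(-23))/(-95121) + 47228/(-313783) = (2*(2*(-23)))/(-95121) + 47228/(-313783) = (2*(-46))*(-1/95121) + 47228*(-1/313783) = -92*(-1/95121) - 47228/313783 = 92/95121 - 47228/313783 = -4463506552/29847352743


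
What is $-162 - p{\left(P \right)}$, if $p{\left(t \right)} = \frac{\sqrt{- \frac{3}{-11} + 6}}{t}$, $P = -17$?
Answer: $-162 + \frac{\sqrt{759}}{187} \approx -161.85$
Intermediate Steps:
$p{\left(t \right)} = \frac{\sqrt{759}}{11 t}$ ($p{\left(t \right)} = \frac{\sqrt{\left(-3\right) \left(- \frac{1}{11}\right) + 6}}{t} = \frac{\sqrt{\frac{3}{11} + 6}}{t} = \frac{\sqrt{\frac{69}{11}}}{t} = \frac{\frac{1}{11} \sqrt{759}}{t} = \frac{\sqrt{759}}{11 t}$)
$-162 - p{\left(P \right)} = -162 - \frac{\sqrt{759}}{11 \left(-17\right)} = -162 - \frac{1}{11} \sqrt{759} \left(- \frac{1}{17}\right) = -162 - - \frac{\sqrt{759}}{187} = -162 + \frac{\sqrt{759}}{187}$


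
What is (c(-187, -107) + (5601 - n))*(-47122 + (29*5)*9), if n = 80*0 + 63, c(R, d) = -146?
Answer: -247045264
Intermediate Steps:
n = 63 (n = 0 + 63 = 63)
(c(-187, -107) + (5601 - n))*(-47122 + (29*5)*9) = (-146 + (5601 - 1*63))*(-47122 + (29*5)*9) = (-146 + (5601 - 63))*(-47122 + 145*9) = (-146 + 5538)*(-47122 + 1305) = 5392*(-45817) = -247045264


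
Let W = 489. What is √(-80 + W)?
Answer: √409 ≈ 20.224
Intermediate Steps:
√(-80 + W) = √(-80 + 489) = √409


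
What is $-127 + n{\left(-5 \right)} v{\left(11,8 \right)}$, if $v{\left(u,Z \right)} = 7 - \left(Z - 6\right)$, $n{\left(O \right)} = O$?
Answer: $-152$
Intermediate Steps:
$v{\left(u,Z \right)} = 13 - Z$ ($v{\left(u,Z \right)} = 7 - \left(Z - 6\right) = 7 - \left(-6 + Z\right) = 13 - Z$)
$-127 + n{\left(-5 \right)} v{\left(11,8 \right)} = -127 - 5 \left(13 - 8\right) = -127 - 25 = -152$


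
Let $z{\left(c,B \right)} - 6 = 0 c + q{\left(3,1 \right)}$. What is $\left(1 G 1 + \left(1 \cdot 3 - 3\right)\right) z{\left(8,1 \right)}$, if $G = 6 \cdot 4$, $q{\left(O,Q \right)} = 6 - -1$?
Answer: $312$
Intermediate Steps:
$q{\left(O,Q \right)} = 7$ ($q{\left(O,Q \right)} = 6 + 1 = 7$)
$G = 24$
$z{\left(c,B \right)} = 13$ ($z{\left(c,B \right)} = 6 + \left(0 c + 7\right) = 6 + \left(0 + 7\right) = 6 + 7 = 13$)
$\left(1 G 1 + \left(1 \cdot 3 - 3\right)\right) z{\left(8,1 \right)} = \left(1 \cdot 24 \cdot 1 + \left(1 \cdot 3 - 3\right)\right) 13 = \left(24 \cdot 1 + \left(3 - 3\right)\right) 13 = \left(24 + 0\right) 13 = 24 \cdot 13 = 312$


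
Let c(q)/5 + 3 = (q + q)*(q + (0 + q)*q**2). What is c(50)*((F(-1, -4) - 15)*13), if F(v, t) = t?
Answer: -15443671295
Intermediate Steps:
c(q) = -15 + 10*q*(q + q**3) (c(q) = -15 + 5*((q + q)*(q + (0 + q)*q**2)) = -15 + 5*((2*q)*(q + q*q**2)) = -15 + 5*((2*q)*(q + q**3)) = -15 + 5*(2*q*(q + q**3)) = -15 + 10*q*(q + q**3))
c(50)*((F(-1, -4) - 15)*13) = (-15 + 10*50**2 + 10*50**4)*((-4 - 15)*13) = (-15 + 10*2500 + 10*6250000)*(-19*13) = (-15 + 25000 + 62500000)*(-247) = 62524985*(-247) = -15443671295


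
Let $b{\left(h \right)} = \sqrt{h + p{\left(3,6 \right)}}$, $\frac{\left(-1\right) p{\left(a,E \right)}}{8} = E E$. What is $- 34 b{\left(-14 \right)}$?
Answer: $- 34 i \sqrt{302} \approx - 590.86 i$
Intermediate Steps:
$p{\left(a,E \right)} = - 8 E^{2}$ ($p{\left(a,E \right)} = - 8 E E = - 8 E^{2}$)
$b{\left(h \right)} = \sqrt{-288 + h}$ ($b{\left(h \right)} = \sqrt{h - 8 \cdot 6^{2}} = \sqrt{h - 288} = \sqrt{-288 + h}$)
$- 34 b{\left(-14 \right)} = - 34 \sqrt{-288 - 14} = - 34 \sqrt{-302} = - 34 i \sqrt{302}$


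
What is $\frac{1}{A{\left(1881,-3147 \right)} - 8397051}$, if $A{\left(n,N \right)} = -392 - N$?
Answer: $- \frac{1}{8394296} \approx -1.1913 \cdot 10^{-7}$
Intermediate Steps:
$\frac{1}{A{\left(1881,-3147 \right)} - 8397051} = \frac{1}{\left(-392 - -3147\right) - 8397051} = \frac{1}{\left(-392 + 3147\right) - 8397051} = \frac{1}{2755 - 8397051} = \frac{1}{-8394296} = - \frac{1}{8394296}$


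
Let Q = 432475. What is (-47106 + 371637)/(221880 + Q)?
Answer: 324531/654355 ≈ 0.49596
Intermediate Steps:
(-47106 + 371637)/(221880 + Q) = (-47106 + 371637)/(221880 + 432475) = 324531/654355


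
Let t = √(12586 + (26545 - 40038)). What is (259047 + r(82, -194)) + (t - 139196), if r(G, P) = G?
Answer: 119933 + I*√907 ≈ 1.1993e+5 + 30.116*I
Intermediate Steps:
t = I*√907 (t = √(12586 - 13493) = √(-907) = I*√907 ≈ 30.116*I)
(259047 + r(82, -194)) + (t - 139196) = (259047 + 82) + (I*√907 - 139196) = 259129 + (-139196 + I*√907) = 119933 + I*√907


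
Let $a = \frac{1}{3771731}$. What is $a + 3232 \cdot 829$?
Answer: $\frac{10105704476769}{3771731} \approx 2.6793 \cdot 10^{6}$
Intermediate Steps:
$a = \frac{1}{3771731} \approx 2.6513 \cdot 10^{-7}$
$a + 3232 \cdot 829 = \frac{1}{3771731} + 3232 \cdot 829 = \frac{1}{3771731} + 2679328 = \frac{10105704476769}{3771731}$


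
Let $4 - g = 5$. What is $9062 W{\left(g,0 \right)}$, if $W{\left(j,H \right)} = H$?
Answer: $0$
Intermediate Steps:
$g = -1$ ($g = 4 - 5 = -1$)
$9062 W{\left(g,0 \right)} = 9062 \cdot 0 = 0$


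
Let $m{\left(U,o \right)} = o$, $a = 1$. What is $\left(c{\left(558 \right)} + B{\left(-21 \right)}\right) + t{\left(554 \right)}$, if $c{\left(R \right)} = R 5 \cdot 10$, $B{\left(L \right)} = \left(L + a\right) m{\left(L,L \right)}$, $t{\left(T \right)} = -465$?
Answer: $27855$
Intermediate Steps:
$B{\left(L \right)} = L \left(1 + L\right)$ ($B{\left(L \right)} = \left(L + 1\right) L = \left(1 + L\right) L = L \left(1 + L\right)$)
$c{\left(R \right)} = 50 R$ ($c{\left(R \right)} = 5 R 10 = 50 R$)
$\left(c{\left(558 \right)} + B{\left(-21 \right)}\right) + t{\left(554 \right)} = \left(50 \cdot 558 - 21 \left(1 - 21\right)\right) - 465 = \left(27900 - -420\right) - 465 = \left(27900 + 420\right) - 465 = 28320 - 465 = 27855$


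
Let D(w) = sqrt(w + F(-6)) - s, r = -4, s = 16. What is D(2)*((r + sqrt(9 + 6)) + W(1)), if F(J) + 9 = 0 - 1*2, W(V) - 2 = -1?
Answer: (3 - sqrt(15))*(16 - 3*I) ≈ -13.968 + 2.6189*I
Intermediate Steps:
W(V) = 1 (W(V) = 2 - 1 = 1)
F(J) = -11 (F(J) = -9 + (0 - 1*2) = -9 + (0 - 2) = -9 - 2 = -11)
D(w) = -16 + sqrt(-11 + w) (D(w) = sqrt(w - 11) - 1*16 = sqrt(-11 + w) - 16 = -16 + sqrt(-11 + w))
D(2)*((r + sqrt(9 + 6)) + W(1)) = (-16 + sqrt(-11 + 2))*((-4 + sqrt(9 + 6)) + 1) = (-16 + sqrt(-9))*((-4 + sqrt(15)) + 1) = (-16 + 3*I)*(-3 + sqrt(15))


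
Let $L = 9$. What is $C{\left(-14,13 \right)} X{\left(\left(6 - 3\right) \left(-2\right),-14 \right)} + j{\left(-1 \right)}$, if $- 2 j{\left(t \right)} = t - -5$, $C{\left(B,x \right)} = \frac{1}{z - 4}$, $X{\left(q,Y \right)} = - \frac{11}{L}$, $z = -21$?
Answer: $- \frac{439}{225} \approx -1.9511$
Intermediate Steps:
$X{\left(q,Y \right)} = - \frac{11}{9}$
$C{\left(B,x \right)} = - \frac{1}{25}$ ($C{\left(B,x \right)} = \frac{1}{-21 - 4} = \frac{1}{-25} = - \frac{1}{25}$)
$j{\left(t \right)} = - \frac{5}{2} - \frac{t}{2}$ ($j{\left(t \right)} = - \frac{t - -5}{2} = - \frac{t + 5}{2} = - \frac{5 + t}{2} = - \frac{5}{2} - \frac{t}{2}$)
$C{\left(-14,13 \right)} X{\left(\left(6 - 3\right) \left(-2\right),-14 \right)} + j{\left(-1 \right)} = \left(- \frac{1}{25}\right) \left(- \frac{11}{9}\right) - 2 = \frac{11}{225} + \left(- \frac{5}{2} + \frac{1}{2}\right) = \frac{11}{225} - 2 = - \frac{439}{225}$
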